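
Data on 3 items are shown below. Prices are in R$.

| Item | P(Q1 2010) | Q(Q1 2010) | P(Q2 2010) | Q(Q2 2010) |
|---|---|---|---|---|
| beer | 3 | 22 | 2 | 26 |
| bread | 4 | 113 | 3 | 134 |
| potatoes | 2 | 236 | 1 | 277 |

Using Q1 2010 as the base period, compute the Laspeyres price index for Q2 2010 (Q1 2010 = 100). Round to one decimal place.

62.5

Laspeyres price index uses base-period quantities as weights.
ΣP(Q2 2010)·Q(Q1 2010) = 2×22 + 3×113 + 1×236 = 44 + 339 + 236 = 619
ΣP(Q1 2010)·Q(Q1 2010) = 3×22 + 4×113 + 2×236 = 66 + 452 + 472 = 990
Index = 619 / 990 × 100 = 62.5253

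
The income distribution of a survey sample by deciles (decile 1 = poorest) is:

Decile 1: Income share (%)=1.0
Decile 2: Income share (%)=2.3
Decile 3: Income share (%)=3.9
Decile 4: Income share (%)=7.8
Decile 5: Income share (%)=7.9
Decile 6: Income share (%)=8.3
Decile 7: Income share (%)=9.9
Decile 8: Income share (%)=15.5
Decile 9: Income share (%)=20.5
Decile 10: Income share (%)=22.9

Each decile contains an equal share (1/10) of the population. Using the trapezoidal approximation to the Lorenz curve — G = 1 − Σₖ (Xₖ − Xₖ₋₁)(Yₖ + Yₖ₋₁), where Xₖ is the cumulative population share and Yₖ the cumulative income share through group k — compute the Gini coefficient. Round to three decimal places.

0.389

Cumulative income shares Yₖ: 0.0100, 0.0330, 0.0720, 0.1500, 0.2290, 0.3120, 0.4110, 0.5660, 0.7710, 1.0000
Σ (Xₖ−Xₖ₋₁)(Yₖ+Yₖ₋₁) = (1/10)(0.0100+0.0000) + (1/10)(0.0330+0.0100) + (1/10)(0.0720+0.0330) + (1/10)(0.1500+0.0720) + (1/10)(0.2290+0.1500) + (1/10)(0.3120+0.2290) + (1/10)(0.4110+0.3120) + (1/10)(0.5660+0.4110) + (1/10)(0.7710+0.5660) + (1/10)(1.0000+0.7710)
  = 0.0010 + 0.0043 + 0.0105 + 0.0222 + 0.0379 + 0.0541 + 0.0723 + 0.0977 + 0.1337 + 0.1771 = 0.6108
G = 1 − 0.6108 = 0.3892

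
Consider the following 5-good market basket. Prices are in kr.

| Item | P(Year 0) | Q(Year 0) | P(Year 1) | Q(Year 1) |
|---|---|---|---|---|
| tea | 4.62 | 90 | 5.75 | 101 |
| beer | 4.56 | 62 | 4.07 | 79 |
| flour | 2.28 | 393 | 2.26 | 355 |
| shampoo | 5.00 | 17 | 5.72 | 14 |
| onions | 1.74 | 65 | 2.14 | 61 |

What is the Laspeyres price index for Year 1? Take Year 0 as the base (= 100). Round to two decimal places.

105.67

Laspeyres price index uses base-period quantities as weights.
ΣP(Year 1)·Q(Year 0) = 5.75×90 + 4.07×62 + 2.26×393 + 5.72×17 + 2.14×65 = 517.5 + 252.34 + 888.18 + 97.24 + 139.1 = 1894.36
ΣP(Year 0)·Q(Year 0) = 4.62×90 + 4.56×62 + 2.28×393 + 5.00×17 + 1.74×65 = 415.8 + 282.72 + 896.04 + 85 + 113.1 = 1792.66
Index = 1894.36 / 1792.66 × 100 = 105.6731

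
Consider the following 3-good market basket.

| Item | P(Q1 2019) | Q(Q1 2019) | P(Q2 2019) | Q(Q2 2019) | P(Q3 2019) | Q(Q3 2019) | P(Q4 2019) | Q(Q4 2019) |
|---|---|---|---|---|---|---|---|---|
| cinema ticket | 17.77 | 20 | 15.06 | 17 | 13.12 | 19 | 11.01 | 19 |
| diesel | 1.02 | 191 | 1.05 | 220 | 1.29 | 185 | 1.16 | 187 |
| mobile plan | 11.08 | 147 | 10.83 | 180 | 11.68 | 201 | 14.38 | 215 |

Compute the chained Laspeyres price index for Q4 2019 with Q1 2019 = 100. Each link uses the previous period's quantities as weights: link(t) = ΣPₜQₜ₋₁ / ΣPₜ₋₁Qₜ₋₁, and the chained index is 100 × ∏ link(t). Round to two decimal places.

120.27

Link Q1 2019→Q2 2019:
ΣP(Q2 2019)Q(Q1 2019) = 15.06×20 + 1.05×191 + 10.83×147 = 301.2 + 200.55 + 1592.01 = 2093.76
ΣP(Q1 2019)Q(Q1 2019) = 17.77×20 + 1.02×191 + 11.08×147 = 355.4 + 194.82 + 1628.76 = 2178.98
link = 2093.76/2178.98 = 0.960890
Link Q2 2019→Q3 2019:
ΣP(Q3 2019)Q(Q2 2019) = 13.12×17 + 1.29×220 + 11.68×180 = 223.04 + 283.8 + 2102.4 = 2609.24
ΣP(Q2 2019)Q(Q2 2019) = 15.06×17 + 1.05×220 + 10.83×180 = 256.02 + 231 + 1949.4 = 2436.42
link = 2609.24/2436.42 = 1.070932
Link Q3 2019→Q4 2019:
ΣP(Q4 2019)Q(Q3 2019) = 11.01×19 + 1.16×185 + 14.38×201 = 209.19 + 214.6 + 2890.38 = 3314.17
ΣP(Q3 2019)Q(Q3 2019) = 13.12×19 + 1.29×185 + 11.68×201 = 249.28 + 238.65 + 2347.68 = 2835.61
link = 3314.17/2835.61 = 1.168768
Chained index = 100 × 0.960890 × 1.070932 × 1.168768 = 120.2718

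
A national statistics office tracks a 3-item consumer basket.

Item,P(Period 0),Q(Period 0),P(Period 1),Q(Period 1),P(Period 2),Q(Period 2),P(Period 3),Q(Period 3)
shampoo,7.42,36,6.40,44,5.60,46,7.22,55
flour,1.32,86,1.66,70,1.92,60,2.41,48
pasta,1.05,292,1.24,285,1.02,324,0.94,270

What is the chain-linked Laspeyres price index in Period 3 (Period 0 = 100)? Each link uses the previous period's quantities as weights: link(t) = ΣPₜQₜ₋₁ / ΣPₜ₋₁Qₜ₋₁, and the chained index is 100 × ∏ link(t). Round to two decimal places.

Link Period 0→Period 1:
ΣP(Period 1)Q(Period 0) = 6.40×36 + 1.66×86 + 1.24×292 = 230.4 + 142.76 + 362.08 = 735.24
ΣP(Period 0)Q(Period 0) = 7.42×36 + 1.32×86 + 1.05×292 = 267.12 + 113.52 + 306.6 = 687.24
link = 735.24/687.24 = 1.069845
Link Period 1→Period 2:
ΣP(Period 2)Q(Period 1) = 5.60×44 + 1.92×70 + 1.02×285 = 246.4 + 134.4 + 290.7 = 671.5
ΣP(Period 1)Q(Period 1) = 6.40×44 + 1.66×70 + 1.24×285 = 281.6 + 116.2 + 353.4 = 751.2
link = 671.5/751.2 = 0.893903
Link Period 2→Period 3:
ΣP(Period 3)Q(Period 2) = 7.22×46 + 2.41×60 + 0.94×324 = 332.12 + 144.6 + 304.56 = 781.28
ΣP(Period 2)Q(Period 2) = 5.60×46 + 1.92×60 + 1.02×324 = 257.6 + 115.2 + 330.48 = 703.28
link = 781.28/703.28 = 1.110909
Chained index = 100 × 1.069845 × 0.893903 × 1.110909 = 106.2404

106.24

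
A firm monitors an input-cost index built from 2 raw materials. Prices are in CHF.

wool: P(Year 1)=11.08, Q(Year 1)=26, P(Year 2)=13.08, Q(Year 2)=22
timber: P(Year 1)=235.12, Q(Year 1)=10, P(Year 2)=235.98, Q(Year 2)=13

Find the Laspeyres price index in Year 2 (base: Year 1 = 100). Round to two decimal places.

Laspeyres price index uses base-period quantities as weights.
ΣP(Year 2)·Q(Year 1) = 13.08×26 + 235.98×10 = 340.08 + 2359.8 = 2699.88
ΣP(Year 1)·Q(Year 1) = 11.08×26 + 235.12×10 = 288.08 + 2351.2 = 2639.28
Index = 2699.88 / 2639.28 × 100 = 102.2961

102.30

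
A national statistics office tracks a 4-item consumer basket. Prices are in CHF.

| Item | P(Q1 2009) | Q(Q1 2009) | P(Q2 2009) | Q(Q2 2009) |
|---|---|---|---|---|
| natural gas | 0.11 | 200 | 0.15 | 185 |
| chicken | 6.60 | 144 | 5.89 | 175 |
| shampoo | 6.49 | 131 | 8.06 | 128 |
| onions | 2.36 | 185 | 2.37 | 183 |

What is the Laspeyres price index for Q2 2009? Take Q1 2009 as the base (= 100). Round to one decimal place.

105.0

Laspeyres price index uses base-period quantities as weights.
ΣP(Q2 2009)·Q(Q1 2009) = 0.15×200 + 5.89×144 + 8.06×131 + 2.37×185 = 30 + 848.16 + 1055.86 + 438.45 = 2372.47
ΣP(Q1 2009)·Q(Q1 2009) = 0.11×200 + 6.60×144 + 6.49×131 + 2.36×185 = 22 + 950.4 + 850.19 + 436.6 = 2259.19
Index = 2372.47 / 2259.19 × 100 = 105.0142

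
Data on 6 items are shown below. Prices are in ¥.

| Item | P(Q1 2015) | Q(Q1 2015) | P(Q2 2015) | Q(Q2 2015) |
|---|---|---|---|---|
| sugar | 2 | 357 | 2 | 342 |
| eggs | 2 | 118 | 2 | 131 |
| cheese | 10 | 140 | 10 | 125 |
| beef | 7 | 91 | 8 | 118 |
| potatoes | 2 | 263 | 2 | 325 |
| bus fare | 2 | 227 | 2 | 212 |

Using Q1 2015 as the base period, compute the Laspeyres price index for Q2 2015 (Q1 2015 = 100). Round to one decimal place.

102.3

Laspeyres price index uses base-period quantities as weights.
ΣP(Q2 2015)·Q(Q1 2015) = 2×357 + 2×118 + 10×140 + 8×91 + 2×263 + 2×227 = 714 + 236 + 1400 + 728 + 526 + 454 = 4058
ΣP(Q1 2015)·Q(Q1 2015) = 2×357 + 2×118 + 10×140 + 7×91 + 2×263 + 2×227 = 714 + 236 + 1400 + 637 + 526 + 454 = 3967
Index = 4058 / 3967 × 100 = 102.2939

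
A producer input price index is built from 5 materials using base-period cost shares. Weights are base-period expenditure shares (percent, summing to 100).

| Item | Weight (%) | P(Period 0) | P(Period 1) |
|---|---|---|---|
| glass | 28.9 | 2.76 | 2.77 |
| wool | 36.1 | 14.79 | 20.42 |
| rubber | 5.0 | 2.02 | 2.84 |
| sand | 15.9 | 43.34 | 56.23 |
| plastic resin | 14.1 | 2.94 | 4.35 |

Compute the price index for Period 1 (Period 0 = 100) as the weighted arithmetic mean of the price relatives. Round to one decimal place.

127.4

glass: 28.9 × (2.77/2.76) = 28.9 × 1.003623 = 29.0047
wool: 36.1 × (20.42/14.79) = 36.1 × 1.380663 = 49.8419
rubber: 5.0 × (2.84/2.02) = 5.0 × 1.405941 = 7.0297
sand: 15.9 × (56.23/43.34) = 15.9 × 1.297416 = 20.6289
plastic resin: 14.1 × (4.35/2.94) = 14.1 × 1.479592 = 20.8622
Index = Σ wᵢ·(p₁ᵢ/p₀ᵢ) = 29.0047 + 49.8419 + 7.0297 + 20.6289 + 20.8622 = 127.3675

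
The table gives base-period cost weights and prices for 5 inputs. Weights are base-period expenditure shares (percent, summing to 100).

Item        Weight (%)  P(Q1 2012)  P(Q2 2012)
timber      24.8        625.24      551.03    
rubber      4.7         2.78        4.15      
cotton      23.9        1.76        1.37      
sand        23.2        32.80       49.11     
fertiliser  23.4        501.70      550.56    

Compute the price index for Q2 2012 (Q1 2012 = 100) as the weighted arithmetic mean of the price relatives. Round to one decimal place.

107.9

timber: 24.8 × (551.03/625.24) = 24.8 × 0.881310 = 21.8565
rubber: 4.7 × (4.15/2.78) = 4.7 × 1.492806 = 7.0162
cotton: 23.9 × (1.37/1.76) = 23.9 × 0.778409 = 18.6040
sand: 23.2 × (49.11/32.80) = 23.2 × 1.497256 = 34.7363
fertiliser: 23.4 × (550.56/501.70) = 23.4 × 1.097389 = 25.6789
Index = Σ wᵢ·(p₁ᵢ/p₀ᵢ) = 21.8565 + 7.0162 + 18.6040 + 34.7363 + 25.6789 = 107.8919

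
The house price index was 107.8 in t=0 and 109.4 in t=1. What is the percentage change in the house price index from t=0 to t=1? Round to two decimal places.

1.48%

Change = (109.4 − 107.8) / 107.8 × 100
       = 1.6 / 107.8 × 100 = 1.4842%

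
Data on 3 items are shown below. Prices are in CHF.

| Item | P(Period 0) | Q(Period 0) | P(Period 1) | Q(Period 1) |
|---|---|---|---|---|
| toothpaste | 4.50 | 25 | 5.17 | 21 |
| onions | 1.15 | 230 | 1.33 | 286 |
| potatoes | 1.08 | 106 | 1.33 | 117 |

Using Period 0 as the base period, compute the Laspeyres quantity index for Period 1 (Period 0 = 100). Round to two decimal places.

111.86

Laspeyres quantity index uses base-period prices as weights.
ΣP(Period 0)·Q(Period 1) = 4.50×21 + 1.15×286 + 1.08×117 = 94.5 + 328.9 + 126.36 = 549.76
ΣP(Period 0)·Q(Period 0) = 4.50×25 + 1.15×230 + 1.08×106 = 112.5 + 264.5 + 114.48 = 491.48
Index = 549.76 / 491.48 × 100 = 111.8581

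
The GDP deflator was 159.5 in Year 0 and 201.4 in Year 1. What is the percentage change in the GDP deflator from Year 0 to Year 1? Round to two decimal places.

26.27%

Change = (201.4 − 159.5) / 159.5 × 100
       = 41.9 / 159.5 × 100 = 26.2696%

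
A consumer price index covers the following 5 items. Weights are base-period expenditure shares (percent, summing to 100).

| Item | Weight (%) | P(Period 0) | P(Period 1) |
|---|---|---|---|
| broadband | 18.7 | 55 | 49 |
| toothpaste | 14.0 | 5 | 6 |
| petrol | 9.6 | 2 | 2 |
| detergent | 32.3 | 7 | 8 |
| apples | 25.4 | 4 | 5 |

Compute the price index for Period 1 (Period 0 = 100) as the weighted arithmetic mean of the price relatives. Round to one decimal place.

111.7

broadband: 18.7 × (49/55) = 18.7 × 0.890909 = 16.6600
toothpaste: 14.0 × (6/5) = 14.0 × 1.200000 = 16.8000
petrol: 9.6 × (2/2) = 9.6 × 1.000000 = 9.6000
detergent: 32.3 × (8/7) = 32.3 × 1.142857 = 36.9143
apples: 25.4 × (5/4) = 25.4 × 1.250000 = 31.7500
Index = Σ wᵢ·(p₁ᵢ/p₀ᵢ) = 16.6600 + 16.8000 + 9.6000 + 36.9143 + 31.7500 = 111.7243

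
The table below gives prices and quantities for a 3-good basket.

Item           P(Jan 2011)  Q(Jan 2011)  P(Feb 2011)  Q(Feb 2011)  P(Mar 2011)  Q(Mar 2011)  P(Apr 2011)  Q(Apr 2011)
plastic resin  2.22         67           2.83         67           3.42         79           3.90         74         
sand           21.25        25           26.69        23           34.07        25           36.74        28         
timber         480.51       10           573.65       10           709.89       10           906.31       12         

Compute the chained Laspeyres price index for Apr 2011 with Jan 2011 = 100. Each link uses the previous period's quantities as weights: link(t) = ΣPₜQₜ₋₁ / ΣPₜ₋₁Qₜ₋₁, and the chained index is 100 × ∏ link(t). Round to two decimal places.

186.61

Link Jan 2011→Feb 2011:
ΣP(Feb 2011)Q(Jan 2011) = 2.83×67 + 26.69×25 + 573.65×10 = 189.61 + 667.25 + 5736.5 = 6593.36
ΣP(Jan 2011)Q(Jan 2011) = 2.22×67 + 21.25×25 + 480.51×10 = 148.74 + 531.25 + 4805.1 = 5485.09
link = 6593.36/5485.09 = 1.202051
Link Feb 2011→Mar 2011:
ΣP(Mar 2011)Q(Feb 2011) = 3.42×67 + 34.07×23 + 709.89×10 = 229.14 + 783.61 + 7098.9 = 8111.65
ΣP(Feb 2011)Q(Feb 2011) = 2.83×67 + 26.69×23 + 573.65×10 = 189.61 + 613.87 + 5736.5 = 6539.98
link = 8111.65/6539.98 = 1.240317
Link Mar 2011→Apr 2011:
ΣP(Apr 2011)Q(Mar 2011) = 3.90×79 + 36.74×25 + 906.31×10 = 308.1 + 918.5 + 9063.1 = 10289.7
ΣP(Mar 2011)Q(Mar 2011) = 3.42×79 + 34.07×25 + 709.89×10 = 270.18 + 851.75 + 7098.9 = 8220.83
link = 10289.7/8220.83 = 1.251662
Chained index = 100 × 1.202051 × 1.240317 × 1.251662 = 186.6134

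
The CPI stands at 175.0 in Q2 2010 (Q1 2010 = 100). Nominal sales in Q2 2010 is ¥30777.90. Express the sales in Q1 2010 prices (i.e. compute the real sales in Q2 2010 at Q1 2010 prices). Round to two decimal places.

Real = Nominal ÷ (Index/100) = 30777.90 ÷ (175.0/100)
     = 30777.90 ÷ 1.750 = 17587.3714

17587.37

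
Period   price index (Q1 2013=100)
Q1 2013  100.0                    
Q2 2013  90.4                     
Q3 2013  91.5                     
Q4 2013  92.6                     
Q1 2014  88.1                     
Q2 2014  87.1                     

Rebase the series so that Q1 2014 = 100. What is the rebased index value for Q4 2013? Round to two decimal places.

105.11

Rebased(Q4 2013) = 92.6 / 88.1 × 100 = 105.1078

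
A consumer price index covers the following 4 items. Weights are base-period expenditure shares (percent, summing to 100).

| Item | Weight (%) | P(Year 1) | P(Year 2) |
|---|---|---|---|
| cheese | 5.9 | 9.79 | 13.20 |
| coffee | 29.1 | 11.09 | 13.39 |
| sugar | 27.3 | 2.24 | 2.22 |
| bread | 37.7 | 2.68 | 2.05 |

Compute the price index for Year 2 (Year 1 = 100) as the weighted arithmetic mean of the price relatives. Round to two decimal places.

cheese: 5.9 × (13.20/9.79) = 5.9 × 1.348315 = 7.9551
coffee: 29.1 × (13.39/11.09) = 29.1 × 1.207394 = 35.1352
sugar: 27.3 × (2.22/2.24) = 27.3 × 0.991071 = 27.0563
bread: 37.7 × (2.05/2.68) = 37.7 × 0.764925 = 28.8377
Index = Σ wᵢ·(p₁ᵢ/p₀ᵢ) = 7.9551 + 35.1352 + 27.0563 + 28.8377 = 98.9842

98.98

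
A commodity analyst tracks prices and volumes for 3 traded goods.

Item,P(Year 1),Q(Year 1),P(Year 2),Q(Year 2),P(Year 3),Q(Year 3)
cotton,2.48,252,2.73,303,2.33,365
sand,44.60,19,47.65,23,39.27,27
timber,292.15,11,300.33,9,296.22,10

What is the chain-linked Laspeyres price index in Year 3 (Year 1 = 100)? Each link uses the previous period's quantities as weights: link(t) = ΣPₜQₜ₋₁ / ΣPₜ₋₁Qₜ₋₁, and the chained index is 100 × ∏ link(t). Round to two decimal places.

96.57

Link Year 1→Year 2:
ΣP(Year 2)Q(Year 1) = 2.73×252 + 47.65×19 + 300.33×11 = 687.96 + 905.35 + 3303.63 = 4896.94
ΣP(Year 1)Q(Year 1) = 2.48×252 + 44.60×19 + 292.15×11 = 624.96 + 847.4 + 3213.65 = 4686.01
link = 4896.94/4686.01 = 1.045013
Link Year 2→Year 3:
ΣP(Year 3)Q(Year 2) = 2.33×303 + 39.27×23 + 296.22×9 = 705.99 + 903.21 + 2665.98 = 4275.18
ΣP(Year 2)Q(Year 2) = 2.73×303 + 47.65×23 + 300.33×9 = 827.19 + 1095.95 + 2702.97 = 4626.11
link = 4275.18/4626.11 = 0.924141
Chained index = 100 × 1.045013 × 0.924141 = 96.5740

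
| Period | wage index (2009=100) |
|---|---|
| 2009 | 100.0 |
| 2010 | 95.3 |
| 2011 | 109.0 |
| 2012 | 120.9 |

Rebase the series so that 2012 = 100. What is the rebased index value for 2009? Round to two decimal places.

Rebased(2009) = 100.0 / 120.9 × 100 = 82.7130

82.71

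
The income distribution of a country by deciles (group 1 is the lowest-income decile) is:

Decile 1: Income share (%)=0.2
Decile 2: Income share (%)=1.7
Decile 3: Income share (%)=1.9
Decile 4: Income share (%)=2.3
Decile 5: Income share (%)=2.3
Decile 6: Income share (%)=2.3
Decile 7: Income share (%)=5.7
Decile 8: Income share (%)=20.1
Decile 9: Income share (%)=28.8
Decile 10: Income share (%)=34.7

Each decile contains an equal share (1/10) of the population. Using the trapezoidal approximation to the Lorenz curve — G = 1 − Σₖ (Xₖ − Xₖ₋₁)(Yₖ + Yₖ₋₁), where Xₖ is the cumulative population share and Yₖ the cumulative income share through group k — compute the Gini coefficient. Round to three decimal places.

Cumulative income shares Yₖ: 0.0020, 0.0190, 0.0380, 0.0610, 0.0840, 0.1070, 0.1640, 0.3650, 0.6530, 1.0000
Σ (Xₖ−Xₖ₋₁)(Yₖ+Yₖ₋₁) = (1/10)(0.0020+0.0000) + (1/10)(0.0190+0.0020) + (1/10)(0.0380+0.0190) + (1/10)(0.0610+0.0380) + (1/10)(0.0840+0.0610) + (1/10)(0.1070+0.0840) + (1/10)(0.1640+0.1070) + (1/10)(0.3650+0.1640) + (1/10)(0.6530+0.3650) + (1/10)(1.0000+0.6530)
  = 0.0002 + 0.0021 + 0.0057 + 0.0099 + 0.0145 + 0.0191 + 0.0271 + 0.0529 + 0.1018 + 0.1653 = 0.3986
G = 1 − 0.3986 = 0.6014

0.601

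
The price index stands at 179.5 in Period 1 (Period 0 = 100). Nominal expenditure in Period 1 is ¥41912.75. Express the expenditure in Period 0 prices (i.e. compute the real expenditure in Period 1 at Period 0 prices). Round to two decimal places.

23349.72

Real = Nominal ÷ (Index/100) = 41912.75 ÷ (179.5/100)
     = 41912.75 ÷ 1.795 = 23349.7214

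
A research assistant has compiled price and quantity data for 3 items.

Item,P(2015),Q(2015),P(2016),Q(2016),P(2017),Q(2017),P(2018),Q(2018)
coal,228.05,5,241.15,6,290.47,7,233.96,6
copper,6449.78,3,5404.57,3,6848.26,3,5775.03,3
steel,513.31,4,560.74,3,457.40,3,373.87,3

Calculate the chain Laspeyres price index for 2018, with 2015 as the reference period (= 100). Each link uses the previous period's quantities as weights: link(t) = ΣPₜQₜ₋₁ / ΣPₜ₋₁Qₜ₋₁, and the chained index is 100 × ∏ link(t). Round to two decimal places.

Link 2015→2016:
ΣP(2016)Q(2015) = 241.15×5 + 5404.57×3 + 560.74×4 = 1205.75 + 16213.71 + 2242.96 = 19662.42
ΣP(2015)Q(2015) = 228.05×5 + 6449.78×3 + 513.31×4 = 1140.25 + 19349.34 + 2053.24 = 22542.83
link = 19662.42/22542.83 = 0.872225
Link 2016→2017:
ΣP(2017)Q(2016) = 290.47×6 + 6848.26×3 + 457.40×3 = 1742.82 + 20544.78 + 1372.2 = 23659.8
ΣP(2016)Q(2016) = 241.15×6 + 5404.57×3 + 560.74×3 = 1446.9 + 16213.71 + 1682.22 = 19342.83
link = 23659.8/19342.83 = 1.223182
Link 2017→2018:
ΣP(2018)Q(2017) = 233.96×7 + 5775.03×3 + 373.87×3 = 1637.72 + 17325.09 + 1121.61 = 20084.42
ΣP(2017)Q(2017) = 290.47×7 + 6848.26×3 + 457.40×3 = 2033.29 + 20544.78 + 1372.2 = 23950.27
link = 20084.42/23950.27 = 0.838588
Chained index = 100 × 0.872225 × 1.223182 × 0.838588 = 89.4682

89.47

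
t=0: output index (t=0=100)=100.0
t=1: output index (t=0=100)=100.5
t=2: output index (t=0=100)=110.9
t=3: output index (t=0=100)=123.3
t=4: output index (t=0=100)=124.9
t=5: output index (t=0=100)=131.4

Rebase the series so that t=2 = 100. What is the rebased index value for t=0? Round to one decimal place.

90.2

Rebased(t=0) = 100.0 / 110.9 × 100 = 90.1713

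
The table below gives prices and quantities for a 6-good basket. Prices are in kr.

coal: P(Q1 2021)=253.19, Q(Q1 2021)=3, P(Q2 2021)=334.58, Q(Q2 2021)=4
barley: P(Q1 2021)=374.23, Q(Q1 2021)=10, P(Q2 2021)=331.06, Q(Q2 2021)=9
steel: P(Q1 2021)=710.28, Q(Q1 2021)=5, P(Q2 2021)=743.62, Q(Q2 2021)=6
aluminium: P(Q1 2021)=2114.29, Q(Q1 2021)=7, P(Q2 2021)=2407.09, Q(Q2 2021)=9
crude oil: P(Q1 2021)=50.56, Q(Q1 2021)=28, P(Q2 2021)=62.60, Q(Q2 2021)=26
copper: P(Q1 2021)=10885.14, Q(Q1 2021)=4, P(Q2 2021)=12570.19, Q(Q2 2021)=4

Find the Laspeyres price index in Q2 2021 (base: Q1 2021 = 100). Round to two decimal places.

113.43

Laspeyres price index uses base-period quantities as weights.
ΣP(Q2 2021)·Q(Q1 2021) = 334.58×3 + 331.06×10 + 743.62×5 + 2407.09×7 + 62.60×28 + 12570.19×4 = 1003.74 + 3310.6 + 3718.1 + 16849.63 + 1752.8 + 50280.76 = 76915.63
ΣP(Q1 2021)·Q(Q1 2021) = 253.19×3 + 374.23×10 + 710.28×5 + 2114.29×7 + 50.56×28 + 10885.14×4 = 759.57 + 3742.3 + 3551.4 + 14800.03 + 1415.68 + 43540.56 = 67809.54
Index = 76915.63 / 67809.54 × 100 = 113.4289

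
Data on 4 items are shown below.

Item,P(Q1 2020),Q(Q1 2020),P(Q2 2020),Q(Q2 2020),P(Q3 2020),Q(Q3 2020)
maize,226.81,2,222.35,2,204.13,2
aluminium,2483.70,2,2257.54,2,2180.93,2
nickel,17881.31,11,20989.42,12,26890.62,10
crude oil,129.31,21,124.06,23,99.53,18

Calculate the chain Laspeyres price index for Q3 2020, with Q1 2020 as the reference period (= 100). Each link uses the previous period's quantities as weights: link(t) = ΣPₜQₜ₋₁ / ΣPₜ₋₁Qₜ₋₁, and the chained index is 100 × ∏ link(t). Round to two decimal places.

147.82

Link Q1 2020→Q2 2020:
ΣP(Q2 2020)Q(Q1 2020) = 222.35×2 + 2257.54×2 + 20989.42×11 + 124.06×21 = 444.7 + 4515.08 + 230883.62 + 2605.26 = 238448.66
ΣP(Q1 2020)Q(Q1 2020) = 226.81×2 + 2483.70×2 + 17881.31×11 + 129.31×21 = 453.62 + 4967.4 + 196694.41 + 2715.51 = 204830.94
link = 238448.66/204830.94 = 1.164124
Link Q2 2020→Q3 2020:
ΣP(Q3 2020)Q(Q2 2020) = 204.13×2 + 2180.93×2 + 26890.62×12 + 99.53×23 = 408.26 + 4361.86 + 322687.44 + 2289.19 = 329746.75
ΣP(Q2 2020)Q(Q2 2020) = 222.35×2 + 2257.54×2 + 20989.42×12 + 124.06×23 = 444.7 + 4515.08 + 251873.04 + 2853.38 = 259686.2
link = 329746.75/259686.2 = 1.269789
Chained index = 100 × 1.164124 × 1.269789 = 147.8192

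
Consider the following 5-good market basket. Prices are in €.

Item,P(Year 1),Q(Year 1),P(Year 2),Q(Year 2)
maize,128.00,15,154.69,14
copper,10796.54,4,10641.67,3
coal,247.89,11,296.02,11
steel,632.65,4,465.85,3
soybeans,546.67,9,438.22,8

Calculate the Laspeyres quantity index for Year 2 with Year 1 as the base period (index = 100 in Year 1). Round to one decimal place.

78.1

Laspeyres quantity index uses base-period prices as weights.
ΣP(Year 1)·Q(Year 2) = 128.00×14 + 10796.54×3 + 247.89×11 + 632.65×3 + 546.67×8 = 1792 + 32389.62 + 2726.79 + 1897.95 + 4373.36 = 43179.72
ΣP(Year 1)·Q(Year 1) = 128.00×15 + 10796.54×4 + 247.89×11 + 632.65×4 + 546.67×9 = 1920 + 43186.16 + 2726.79 + 2530.6 + 4920.03 = 55283.58
Index = 43179.72 / 55283.58 × 100 = 78.1059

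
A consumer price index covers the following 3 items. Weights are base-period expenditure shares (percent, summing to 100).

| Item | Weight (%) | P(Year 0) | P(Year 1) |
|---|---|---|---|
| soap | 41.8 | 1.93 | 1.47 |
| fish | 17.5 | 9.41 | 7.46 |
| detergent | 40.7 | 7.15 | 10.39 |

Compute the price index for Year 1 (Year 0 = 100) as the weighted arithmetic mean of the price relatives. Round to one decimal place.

soap: 41.8 × (1.47/1.93) = 41.8 × 0.761658 = 31.8373
fish: 17.5 × (7.46/9.41) = 17.5 × 0.792774 = 13.8735
detergent: 40.7 × (10.39/7.15) = 40.7 × 1.453147 = 59.1431
Index = Σ wᵢ·(p₁ᵢ/p₀ᵢ) = 31.8373 + 13.8735 + 59.1431 = 104.8539

104.9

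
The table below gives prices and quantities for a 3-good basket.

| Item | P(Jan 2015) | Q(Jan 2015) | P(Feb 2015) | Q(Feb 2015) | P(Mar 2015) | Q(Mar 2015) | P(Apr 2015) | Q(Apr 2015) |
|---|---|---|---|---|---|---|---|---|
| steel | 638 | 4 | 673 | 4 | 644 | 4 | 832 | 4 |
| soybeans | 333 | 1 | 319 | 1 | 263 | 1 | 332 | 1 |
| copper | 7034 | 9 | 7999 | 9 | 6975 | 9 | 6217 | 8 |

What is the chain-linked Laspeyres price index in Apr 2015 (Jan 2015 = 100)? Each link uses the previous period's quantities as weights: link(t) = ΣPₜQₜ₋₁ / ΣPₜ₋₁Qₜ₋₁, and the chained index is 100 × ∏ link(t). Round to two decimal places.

Link Jan 2015→Feb 2015:
ΣP(Feb 2015)Q(Jan 2015) = 673×4 + 319×1 + 7999×9 = 2692 + 319 + 71991 = 75002
ΣP(Jan 2015)Q(Jan 2015) = 638×4 + 333×1 + 7034×9 = 2552 + 333 + 63306 = 66191
link = 75002/66191 = 1.133115
Link Feb 2015→Mar 2015:
ΣP(Mar 2015)Q(Feb 2015) = 644×4 + 263×1 + 6975×9 = 2576 + 263 + 62775 = 65614
ΣP(Feb 2015)Q(Feb 2015) = 673×4 + 319×1 + 7999×9 = 2692 + 319 + 71991 = 75002
link = 65614/75002 = 0.874830
Link Mar 2015→Apr 2015:
ΣP(Apr 2015)Q(Mar 2015) = 832×4 + 332×1 + 6217×9 = 3328 + 332 + 55953 = 59613
ΣP(Mar 2015)Q(Mar 2015) = 644×4 + 263×1 + 6975×9 = 2576 + 263 + 62775 = 65614
link = 59613/65614 = 0.908541
Chained index = 100 × 1.133115 × 0.874830 × 0.908541 = 90.0621

90.06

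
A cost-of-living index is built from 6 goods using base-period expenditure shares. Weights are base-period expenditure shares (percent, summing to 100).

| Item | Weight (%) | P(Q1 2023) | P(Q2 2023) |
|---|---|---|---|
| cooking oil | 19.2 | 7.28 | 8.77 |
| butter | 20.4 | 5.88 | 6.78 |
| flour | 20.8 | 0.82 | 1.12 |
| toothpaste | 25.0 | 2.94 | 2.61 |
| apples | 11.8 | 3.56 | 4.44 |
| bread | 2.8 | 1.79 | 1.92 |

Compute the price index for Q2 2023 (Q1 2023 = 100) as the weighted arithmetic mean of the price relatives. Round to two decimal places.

114.98

cooking oil: 19.2 × (8.77/7.28) = 19.2 × 1.204670 = 23.1297
butter: 20.4 × (6.78/5.88) = 20.4 × 1.153061 = 23.5224
flour: 20.8 × (1.12/0.82) = 20.8 × 1.365854 = 28.4098
toothpaste: 25.0 × (2.61/2.94) = 25.0 × 0.887755 = 22.1939
apples: 11.8 × (4.44/3.56) = 11.8 × 1.247191 = 14.7169
bread: 2.8 × (1.92/1.79) = 2.8 × 1.072626 = 3.0034
Index = Σ wᵢ·(p₁ᵢ/p₀ᵢ) = 23.1297 + 23.5224 + 28.4098 + 22.1939 + 14.7169 + 3.0034 = 114.9760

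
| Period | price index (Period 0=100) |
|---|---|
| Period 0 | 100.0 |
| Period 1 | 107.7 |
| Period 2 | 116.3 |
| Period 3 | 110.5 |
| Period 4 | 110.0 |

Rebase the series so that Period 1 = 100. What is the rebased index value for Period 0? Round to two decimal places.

Rebased(Period 0) = 100.0 / 107.7 × 100 = 92.8505

92.85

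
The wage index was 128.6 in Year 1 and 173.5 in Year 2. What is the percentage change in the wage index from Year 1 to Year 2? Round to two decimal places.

Change = (173.5 − 128.6) / 128.6 × 100
       = 44.9 / 128.6 × 100 = 34.9145%

34.91%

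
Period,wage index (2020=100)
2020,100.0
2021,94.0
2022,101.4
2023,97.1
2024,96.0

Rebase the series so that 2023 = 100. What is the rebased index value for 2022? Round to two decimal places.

104.43

Rebased(2022) = 101.4 / 97.1 × 100 = 104.4284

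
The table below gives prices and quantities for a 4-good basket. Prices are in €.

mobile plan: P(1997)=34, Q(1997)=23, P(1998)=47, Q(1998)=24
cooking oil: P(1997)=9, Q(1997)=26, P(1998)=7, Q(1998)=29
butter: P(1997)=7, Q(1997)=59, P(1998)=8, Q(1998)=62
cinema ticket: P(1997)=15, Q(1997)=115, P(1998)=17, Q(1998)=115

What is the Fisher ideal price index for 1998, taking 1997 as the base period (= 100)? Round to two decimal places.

Laspeyres component (base-period weights):
ΣP(1998)Q(1997) = 47×23 + 7×26 + 8×59 + 17×115 = 1081 + 182 + 472 + 1955 = 3690
ΣP(1997)Q(1997) = 34×23 + 9×26 + 7×59 + 15×115 = 782 + 234 + 413 + 1725 = 3154
L = 3690 / 3154 × 100 = 116.9943
Paasche component (current-period weights):
ΣP(1998)Q(1998) = 47×24 + 7×29 + 8×62 + 17×115 = 1128 + 203 + 496 + 1955 = 3782
ΣP(1997)Q(1998) = 34×24 + 9×29 + 7×62 + 15×115 = 816 + 261 + 434 + 1725 = 3236
P = 3782 / 3236 × 100 = 116.8727
Fisher = √(L × P) = √(116.9943 × 116.8727) = 116.9335

116.93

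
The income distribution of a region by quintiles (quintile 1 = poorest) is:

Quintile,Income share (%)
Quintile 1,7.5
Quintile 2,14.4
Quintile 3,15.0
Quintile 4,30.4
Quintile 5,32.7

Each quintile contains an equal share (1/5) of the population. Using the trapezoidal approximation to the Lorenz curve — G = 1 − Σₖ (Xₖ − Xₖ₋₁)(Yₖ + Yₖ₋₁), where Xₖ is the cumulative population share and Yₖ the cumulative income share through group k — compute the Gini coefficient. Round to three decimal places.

0.266

Cumulative income shares Yₖ: 0.0750, 0.2190, 0.3690, 0.6730, 1.0000
Σ (Xₖ−Xₖ₋₁)(Yₖ+Yₖ₋₁) = (1/5)(0.0750+0.0000) + (1/5)(0.2190+0.0750) + (1/5)(0.3690+0.2190) + (1/5)(0.6730+0.3690) + (1/5)(1.0000+0.6730)
  = 0.0150 + 0.0588 + 0.1176 + 0.2084 + 0.3346 = 0.7344
G = 1 − 0.7344 = 0.2656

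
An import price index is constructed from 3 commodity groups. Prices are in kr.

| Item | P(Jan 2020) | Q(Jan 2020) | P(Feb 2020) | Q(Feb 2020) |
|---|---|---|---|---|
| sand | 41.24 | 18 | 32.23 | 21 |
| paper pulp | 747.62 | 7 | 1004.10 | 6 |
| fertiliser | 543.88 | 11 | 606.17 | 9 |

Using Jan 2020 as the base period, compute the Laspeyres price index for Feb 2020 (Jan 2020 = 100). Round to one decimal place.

119.4

Laspeyres price index uses base-period quantities as weights.
ΣP(Feb 2020)·Q(Jan 2020) = 32.23×18 + 1004.10×7 + 606.17×11 = 580.14 + 7028.7 + 6667.87 = 14276.71
ΣP(Jan 2020)·Q(Jan 2020) = 41.24×18 + 747.62×7 + 543.88×11 = 742.32 + 5233.34 + 5982.68 = 11958.34
Index = 14276.71 / 11958.34 × 100 = 119.3871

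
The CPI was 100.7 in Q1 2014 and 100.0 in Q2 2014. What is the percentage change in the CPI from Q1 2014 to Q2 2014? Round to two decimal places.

Change = (100.0 − 100.7) / 100.7 × 100
       = -0.7 / 100.7 × 100 = -0.6951%

-0.70%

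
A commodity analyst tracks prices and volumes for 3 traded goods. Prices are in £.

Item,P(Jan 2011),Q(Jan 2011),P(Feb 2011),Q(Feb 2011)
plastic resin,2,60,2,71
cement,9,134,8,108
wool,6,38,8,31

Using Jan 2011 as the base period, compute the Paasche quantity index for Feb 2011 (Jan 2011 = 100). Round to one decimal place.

83.8

Paasche quantity index uses current-period prices as weights.
ΣP(Feb 2011)·Q(Feb 2011) = 2×71 + 8×108 + 8×31 = 142 + 864 + 248 = 1254
ΣP(Feb 2011)·Q(Jan 2011) = 2×60 + 8×134 + 8×38 = 120 + 1072 + 304 = 1496
Index = 1254 / 1496 × 100 = 83.8235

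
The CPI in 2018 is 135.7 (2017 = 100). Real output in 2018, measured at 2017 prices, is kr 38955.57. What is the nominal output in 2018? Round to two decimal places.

Nominal = Real × (Index/100) = 38955.57 × (135.7/100)
        = 38955.57 × 1.357 = 52862.7085

52862.71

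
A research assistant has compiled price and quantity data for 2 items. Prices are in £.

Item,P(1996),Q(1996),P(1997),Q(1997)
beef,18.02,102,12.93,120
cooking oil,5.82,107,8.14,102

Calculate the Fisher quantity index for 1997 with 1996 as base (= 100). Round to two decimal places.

110.37

Laspeyres component (base-period weights):
ΣP(1996)Q(1997) = 18.02×120 + 5.82×102 = 2162.4 + 593.64 = 2756.04
ΣP(1996)Q(1996) = 18.02×102 + 5.82×107 = 1838.04 + 622.74 = 2460.78
L = 2756.04 / 2460.78 × 100 = 111.9986
Paasche component (current-period weights):
ΣP(1997)Q(1997) = 12.93×120 + 8.14×102 = 1551.6 + 830.28 = 2381.88
ΣP(1997)Q(1996) = 12.93×102 + 8.14×107 = 1318.86 + 870.98 = 2189.84
P = 2381.88 / 2189.84 × 100 = 108.7696
Fisher = √(L × P) = √(111.9986 × 108.7696) = 110.3723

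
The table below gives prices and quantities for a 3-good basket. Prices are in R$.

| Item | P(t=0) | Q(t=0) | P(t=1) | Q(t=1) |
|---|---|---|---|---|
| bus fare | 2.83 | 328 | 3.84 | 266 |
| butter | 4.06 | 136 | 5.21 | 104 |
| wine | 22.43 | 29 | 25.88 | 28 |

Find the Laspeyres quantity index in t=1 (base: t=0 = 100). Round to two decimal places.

Laspeyres quantity index uses base-period prices as weights.
ΣP(t=0)·Q(t=1) = 2.83×266 + 4.06×104 + 22.43×28 = 752.78 + 422.24 + 628.04 = 1803.06
ΣP(t=0)·Q(t=0) = 2.83×328 + 4.06×136 + 22.43×29 = 928.24 + 552.16 + 650.47 = 2130.87
Index = 1803.06 / 2130.87 × 100 = 84.6161

84.62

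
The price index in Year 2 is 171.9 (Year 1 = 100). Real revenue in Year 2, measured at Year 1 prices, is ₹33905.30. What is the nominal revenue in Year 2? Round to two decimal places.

Nominal = Real × (Index/100) = 33905.30 × (171.9/100)
        = 33905.30 × 1.719 = 58283.2107

58283.21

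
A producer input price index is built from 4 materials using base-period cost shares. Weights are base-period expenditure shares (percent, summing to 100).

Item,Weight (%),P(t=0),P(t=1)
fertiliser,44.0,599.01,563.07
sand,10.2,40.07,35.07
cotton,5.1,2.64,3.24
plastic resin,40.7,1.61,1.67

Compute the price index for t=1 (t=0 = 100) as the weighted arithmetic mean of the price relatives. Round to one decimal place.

98.8

fertiliser: 44.0 × (563.07/599.01) = 44.0 × 0.940001 = 41.3600
sand: 10.2 × (35.07/40.07) = 10.2 × 0.875218 = 8.9272
cotton: 5.1 × (3.24/2.64) = 5.1 × 1.227273 = 6.2591
plastic resin: 40.7 × (1.67/1.61) = 40.7 × 1.037267 = 42.2168
Index = Σ wᵢ·(p₁ᵢ/p₀ᵢ) = 41.3600 + 8.9272 + 6.2591 + 42.2168 = 98.7631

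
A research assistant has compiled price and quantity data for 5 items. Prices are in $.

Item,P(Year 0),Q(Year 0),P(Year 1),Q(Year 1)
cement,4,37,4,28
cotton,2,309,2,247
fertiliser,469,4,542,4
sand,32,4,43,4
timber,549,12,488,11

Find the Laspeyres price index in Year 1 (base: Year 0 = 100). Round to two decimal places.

Laspeyres price index uses base-period quantities as weights.
ΣP(Year 1)·Q(Year 0) = 4×37 + 2×309 + 542×4 + 43×4 + 488×12 = 148 + 618 + 2168 + 172 + 5856 = 8962
ΣP(Year 0)·Q(Year 0) = 4×37 + 2×309 + 469×4 + 32×4 + 549×12 = 148 + 618 + 1876 + 128 + 6588 = 9358
Index = 8962 / 9358 × 100 = 95.7683

95.77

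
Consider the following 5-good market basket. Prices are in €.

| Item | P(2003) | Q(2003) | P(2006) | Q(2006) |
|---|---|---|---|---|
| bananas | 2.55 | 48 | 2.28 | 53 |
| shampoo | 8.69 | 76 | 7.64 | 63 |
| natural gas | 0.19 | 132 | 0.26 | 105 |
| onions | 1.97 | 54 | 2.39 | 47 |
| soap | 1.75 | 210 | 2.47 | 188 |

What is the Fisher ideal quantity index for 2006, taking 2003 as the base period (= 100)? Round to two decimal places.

87.80

Laspeyres component (base-period weights):
ΣP(2003)Q(2006) = 2.55×53 + 8.69×63 + 0.19×105 + 1.97×47 + 1.75×188 = 135.15 + 547.47 + 19.95 + 92.59 + 329 = 1124.16
ΣP(2003)Q(2003) = 2.55×48 + 8.69×76 + 0.19×132 + 1.97×54 + 1.75×210 = 122.4 + 660.44 + 25.08 + 106.38 + 367.5 = 1281.8
L = 1124.16 / 1281.8 × 100 = 87.7017
Paasche component (current-period weights):
ΣP(2006)Q(2006) = 2.28×53 + 7.64×63 + 0.26×105 + 2.39×47 + 2.47×188 = 120.84 + 481.32 + 27.3 + 112.33 + 464.36 = 1206.15
ΣP(2006)Q(2003) = 2.28×48 + 7.64×76 + 0.26×132 + 2.39×54 + 2.47×210 = 109.44 + 580.64 + 34.32 + 129.06 + 518.7 = 1372.16
P = 1206.15 / 1372.16 × 100 = 87.9016
Fisher = √(L × P) = √(87.7017 × 87.9016) = 87.8016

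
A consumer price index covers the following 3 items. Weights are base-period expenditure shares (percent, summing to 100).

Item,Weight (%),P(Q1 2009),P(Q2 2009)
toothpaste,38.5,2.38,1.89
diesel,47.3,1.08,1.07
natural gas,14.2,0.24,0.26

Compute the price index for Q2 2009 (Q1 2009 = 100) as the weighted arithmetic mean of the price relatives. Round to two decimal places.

toothpaste: 38.5 × (1.89/2.38) = 38.5 × 0.794118 = 30.5735
diesel: 47.3 × (1.07/1.08) = 47.3 × 0.990741 = 46.8620
natural gas: 14.2 × (0.26/0.24) = 14.2 × 1.083333 = 15.3833
Index = Σ wᵢ·(p₁ᵢ/p₀ᵢ) = 30.5735 + 46.8620 + 15.3833 = 92.8189

92.82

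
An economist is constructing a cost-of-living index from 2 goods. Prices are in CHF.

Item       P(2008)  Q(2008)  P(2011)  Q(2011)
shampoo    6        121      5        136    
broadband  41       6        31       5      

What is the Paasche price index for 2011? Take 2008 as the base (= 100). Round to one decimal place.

Paasche price index uses current-period quantities as weights.
ΣP(2011)·Q(2011) = 5×136 + 31×5 = 680 + 155 = 835
ΣP(2008)·Q(2011) = 6×136 + 41×5 = 816 + 205 = 1021
Index = 835 / 1021 × 100 = 81.7826

81.8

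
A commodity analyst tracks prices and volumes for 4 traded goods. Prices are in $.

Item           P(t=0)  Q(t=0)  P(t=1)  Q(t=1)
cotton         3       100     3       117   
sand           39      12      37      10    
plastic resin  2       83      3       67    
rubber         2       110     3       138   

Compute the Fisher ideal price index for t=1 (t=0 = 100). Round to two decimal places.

115.36

Laspeyres component (base-period weights):
ΣP(t=1)Q(t=0) = 3×100 + 37×12 + 3×83 + 3×110 = 300 + 444 + 249 + 330 = 1323
ΣP(t=0)Q(t=0) = 3×100 + 39×12 + 2×83 + 2×110 = 300 + 468 + 166 + 220 = 1154
L = 1323 / 1154 × 100 = 114.6447
Paasche component (current-period weights):
ΣP(t=1)Q(t=1) = 3×117 + 37×10 + 3×67 + 3×138 = 351 + 370 + 201 + 414 = 1336
ΣP(t=0)Q(t=1) = 3×117 + 39×10 + 2×67 + 2×138 = 351 + 390 + 134 + 276 = 1151
P = 1336 / 1151 × 100 = 116.0730
Fisher = √(L × P) = √(114.6447 × 116.0730) = 115.3566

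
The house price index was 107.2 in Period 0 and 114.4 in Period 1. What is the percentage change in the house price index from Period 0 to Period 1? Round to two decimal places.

Change = (114.4 − 107.2) / 107.2 × 100
       = 7.2 / 107.2 × 100 = 6.7164%

6.72%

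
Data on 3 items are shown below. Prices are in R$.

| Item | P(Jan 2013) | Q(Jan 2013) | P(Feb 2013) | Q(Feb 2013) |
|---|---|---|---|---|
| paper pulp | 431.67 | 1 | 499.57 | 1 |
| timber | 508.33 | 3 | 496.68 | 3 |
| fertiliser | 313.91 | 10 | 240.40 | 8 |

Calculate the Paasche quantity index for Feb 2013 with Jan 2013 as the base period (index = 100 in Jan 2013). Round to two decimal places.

Paasche quantity index uses current-period prices as weights.
ΣP(Feb 2013)·Q(Feb 2013) = 499.57×1 + 496.68×3 + 240.40×8 = 499.57 + 1490.04 + 1923.2 = 3912.81
ΣP(Feb 2013)·Q(Jan 2013) = 499.57×1 + 496.68×3 + 240.40×10 = 499.57 + 1490.04 + 2404 = 4393.61
Index = 3912.81 / 4393.61 × 100 = 89.0568

89.06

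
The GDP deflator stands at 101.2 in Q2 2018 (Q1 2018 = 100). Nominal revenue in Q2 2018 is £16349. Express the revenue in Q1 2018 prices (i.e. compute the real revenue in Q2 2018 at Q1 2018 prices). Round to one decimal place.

Real = Nominal ÷ (Index/100) = 16349 ÷ (101.2/100)
     = 16349 ÷ 1.012 = 16155.1383

16155.1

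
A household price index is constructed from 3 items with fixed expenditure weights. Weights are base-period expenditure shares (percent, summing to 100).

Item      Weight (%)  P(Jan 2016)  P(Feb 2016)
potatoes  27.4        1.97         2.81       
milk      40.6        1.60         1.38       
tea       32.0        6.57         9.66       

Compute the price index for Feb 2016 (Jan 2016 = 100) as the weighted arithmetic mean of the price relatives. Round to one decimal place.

121.2

potatoes: 27.4 × (2.81/1.97) = 27.4 × 1.426396 = 39.0832
milk: 40.6 × (1.38/1.60) = 40.6 × 0.862500 = 35.0175
tea: 32.0 × (9.66/6.57) = 32.0 × 1.470320 = 47.0502
Index = Σ wᵢ·(p₁ᵢ/p₀ᵢ) = 39.0832 + 35.0175 + 47.0502 = 121.1510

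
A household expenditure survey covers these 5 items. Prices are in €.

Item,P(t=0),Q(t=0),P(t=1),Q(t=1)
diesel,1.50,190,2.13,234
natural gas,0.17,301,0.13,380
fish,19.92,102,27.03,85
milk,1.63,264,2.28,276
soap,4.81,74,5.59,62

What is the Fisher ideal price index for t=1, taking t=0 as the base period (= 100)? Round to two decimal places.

133.71

Laspeyres component (base-period weights):
ΣP(t=1)Q(t=0) = 2.13×190 + 0.13×301 + 27.03×102 + 2.28×264 + 5.59×74 = 404.7 + 39.13 + 2757.06 + 601.92 + 413.66 = 4216.47
ΣP(t=0)Q(t=0) = 1.50×190 + 0.17×301 + 19.92×102 + 1.63×264 + 4.81×74 = 285 + 51.17 + 2031.84 + 430.32 + 355.94 = 3154.27
L = 4216.47 / 3154.27 × 100 = 133.6750
Paasche component (current-period weights):
ΣP(t=1)Q(t=1) = 2.13×234 + 0.13×380 + 27.03×85 + 2.28×276 + 5.59×62 = 498.42 + 49.4 + 2297.55 + 629.28 + 346.58 = 3821.23
ΣP(t=0)Q(t=1) = 1.50×234 + 0.17×380 + 19.92×85 + 1.63×276 + 4.81×62 = 351 + 64.6 + 1693.2 + 449.88 + 298.22 = 2856.9
P = 3821.23 / 2856.9 × 100 = 133.7544
Fisher = √(L × P) = √(133.6750 × 133.7544) = 133.7147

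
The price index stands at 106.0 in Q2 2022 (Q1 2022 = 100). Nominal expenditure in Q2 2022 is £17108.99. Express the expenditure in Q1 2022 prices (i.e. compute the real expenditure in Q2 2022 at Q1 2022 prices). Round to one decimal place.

Real = Nominal ÷ (Index/100) = 17108.99 ÷ (106.0/100)
     = 17108.99 ÷ 1.060 = 16140.5566

16140.6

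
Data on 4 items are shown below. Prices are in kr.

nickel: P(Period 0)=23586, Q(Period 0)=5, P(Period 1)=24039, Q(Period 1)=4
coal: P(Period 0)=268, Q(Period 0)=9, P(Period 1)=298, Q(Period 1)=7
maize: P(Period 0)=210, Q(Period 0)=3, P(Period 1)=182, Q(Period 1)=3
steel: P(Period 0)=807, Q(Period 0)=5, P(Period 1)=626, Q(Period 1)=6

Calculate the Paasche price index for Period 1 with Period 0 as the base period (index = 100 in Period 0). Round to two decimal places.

100.84

Paasche price index uses current-period quantities as weights.
ΣP(Period 1)·Q(Period 1) = 24039×4 + 298×7 + 182×3 + 626×6 = 96156 + 2086 + 546 + 3756 = 102544
ΣP(Period 0)·Q(Period 1) = 23586×4 + 268×7 + 210×3 + 807×6 = 94344 + 1876 + 630 + 4842 = 101692
Index = 102544 / 101692 × 100 = 100.8378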